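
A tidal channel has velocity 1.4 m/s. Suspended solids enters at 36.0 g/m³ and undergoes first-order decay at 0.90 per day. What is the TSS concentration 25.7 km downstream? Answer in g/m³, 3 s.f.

29.7 g/m³

Travel time t = 25.7 km / 1.4 m/s = 2.57e+04/1.4 = 1.836e+04 s = 0.2125 d.
First-order decay: C = 36.0·exp(−0.90·0.2125) = 36.0·0.826 = 29.73 g/m³.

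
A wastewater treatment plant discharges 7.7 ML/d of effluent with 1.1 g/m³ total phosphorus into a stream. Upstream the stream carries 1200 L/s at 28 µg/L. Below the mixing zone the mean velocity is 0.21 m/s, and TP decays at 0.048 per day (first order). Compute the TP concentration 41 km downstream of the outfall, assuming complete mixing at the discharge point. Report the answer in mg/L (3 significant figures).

0.0916 mg/L

7.7 ML/d = 0.08912 m³/s.
1200 L/s = 1.2 m³/s.
28 µg/L = 0.028 mg/L.
After complete mixing, C₀ = (0.08912·1.1 + 1.2·0.028) / 1.289 = 0.1021 mg/L.
Travel time t = 4.1e+04 m / 0.21 m/s = 1.952e+05 s = 2.26 d.
C = 0.1021·exp(−0.048·2.26) = 0.1021·0.8972 = 0.09161 mg/L.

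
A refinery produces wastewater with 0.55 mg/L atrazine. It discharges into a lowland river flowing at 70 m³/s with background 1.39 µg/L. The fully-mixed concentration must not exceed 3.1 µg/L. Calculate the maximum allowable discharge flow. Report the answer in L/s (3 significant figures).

219 L/s

1.39 µg/L = 0.00139 mg/L.
3.1 µg/L = 0.0031 mg/L.
Mass balance at complete mixing: C_std·(Q_w + Q_r) = Q_w·C_e + Q_r·C_b.
Rearranging, Q_w = Q_r·(C_std − C_b)/(C_e − C_std) = 70·(0.0031 − 0.00139) / (0.55 − 0.0031) = 0.2189 m³/s.
= 218.9 L/s.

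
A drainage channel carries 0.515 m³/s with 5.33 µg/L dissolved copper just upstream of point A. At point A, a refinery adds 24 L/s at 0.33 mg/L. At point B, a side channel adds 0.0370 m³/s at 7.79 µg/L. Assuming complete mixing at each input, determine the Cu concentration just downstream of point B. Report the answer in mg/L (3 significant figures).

0.0190 mg/L

5.33 µg/L = 0.00533 mg/L.
24 L/s = 0.024 m³/s.
After input A: C = (0.515·0.00533 + 0.024·0.33) / 0.539 = 0.01979 mg/L.
7.79 µg/L = 0.00779 mg/L.
After input B: C = (0.539·0.01979 + 0.037·0.00779) / 0.576 = 0.01902 mg/L.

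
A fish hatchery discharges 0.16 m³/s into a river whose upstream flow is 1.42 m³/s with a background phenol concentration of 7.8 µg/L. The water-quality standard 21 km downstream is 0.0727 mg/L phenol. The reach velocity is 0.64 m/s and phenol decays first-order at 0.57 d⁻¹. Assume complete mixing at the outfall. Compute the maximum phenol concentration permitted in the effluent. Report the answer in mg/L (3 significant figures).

7.8 µg/L = 0.0078 mg/L.
Travel time to the compliance point: t = 2.1e+04/0.64 = 3.281e+04 s = 0.3798 d; decay factor exp(−0.57·0.3798) = 0.8054.
So the concentration just after mixing may be at most 0.0727/0.8054 = 0.09027 mg/L.
Mass balance: 0.09027·1.58 = 0.16·Cₑ + 1.42·0.0078.
Cₑ = (0.1426 − 0.01108) / 0.16 = 0.8222 mg/L.

0.822 mg/L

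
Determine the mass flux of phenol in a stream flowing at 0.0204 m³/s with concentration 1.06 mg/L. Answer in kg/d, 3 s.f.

Mass flux = Q·C = 0.0204 m³/s × 1.06 g/m³ = 0.02162 g/s.
= 0.02162 g/s × 86.4 = 1.868 kg/d.

1.87 kg/d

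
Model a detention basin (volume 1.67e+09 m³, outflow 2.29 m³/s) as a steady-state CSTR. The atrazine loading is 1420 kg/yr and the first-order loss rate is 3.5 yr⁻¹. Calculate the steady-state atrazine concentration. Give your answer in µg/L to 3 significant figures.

0.240 µg/L

Outflow Q = 2.29 m³/s × 3.156e+07 s/yr = 7.227e+07 m³/yr.
Steady-state CSTR mass balance: W = Q·C + k·V·C, so C = W/(Q + kV).
Q + kV = 7.227e+07 + 3.5·1.67e+09 = 5.917e+09 m³/yr.
C = 1420/5.917e+09 = 2.4e-07 kg/m³ = 0.00024 mg/L = 0.24 µg/L.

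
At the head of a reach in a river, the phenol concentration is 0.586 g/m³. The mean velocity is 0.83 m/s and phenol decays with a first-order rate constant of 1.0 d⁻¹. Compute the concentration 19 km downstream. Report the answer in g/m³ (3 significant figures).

Travel time t = 19 km / 0.83 m/s = 1.9e+04/0.83 = 2.289e+04 s = 0.2649 d.
First-order decay: C = 0.586·exp(−1.0·0.2649) = 0.586·0.7672 = 0.4496 g/m³.

0.450 g/m³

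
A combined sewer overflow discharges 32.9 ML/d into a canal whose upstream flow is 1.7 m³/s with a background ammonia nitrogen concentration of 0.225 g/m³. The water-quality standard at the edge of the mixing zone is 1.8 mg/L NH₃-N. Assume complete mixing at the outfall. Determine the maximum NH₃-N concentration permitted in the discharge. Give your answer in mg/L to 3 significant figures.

8.83 mg/L

32.9 ML/d = 0.3808 m³/s.
Mass balance: 1.8·2.081 = 0.3808·Cₑ + 1.7·0.225.
Cₑ = (3.745 − 0.3825) / 0.3808 = 8.831 mg/L.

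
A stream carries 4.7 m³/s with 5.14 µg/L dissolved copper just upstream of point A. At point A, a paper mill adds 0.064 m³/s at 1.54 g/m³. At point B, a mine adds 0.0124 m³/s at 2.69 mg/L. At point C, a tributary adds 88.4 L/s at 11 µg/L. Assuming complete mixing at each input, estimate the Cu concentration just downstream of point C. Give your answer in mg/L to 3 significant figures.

5.14 µg/L = 0.00514 mg/L.
After input A: C = (4.7·0.00514 + 0.064·1.54) / 4.764 = 0.02576 mg/L.
After input B: C = (4.764·0.02576 + 0.0124·2.69) / 4.776 = 0.03268 mg/L.
88.4 L/s = 0.0884 m³/s.
11 µg/L = 0.011 mg/L.
After input C: C = (4.776·0.03268 + 0.0884·0.011) / 4.865 = 0.03228 mg/L.

0.0323 mg/L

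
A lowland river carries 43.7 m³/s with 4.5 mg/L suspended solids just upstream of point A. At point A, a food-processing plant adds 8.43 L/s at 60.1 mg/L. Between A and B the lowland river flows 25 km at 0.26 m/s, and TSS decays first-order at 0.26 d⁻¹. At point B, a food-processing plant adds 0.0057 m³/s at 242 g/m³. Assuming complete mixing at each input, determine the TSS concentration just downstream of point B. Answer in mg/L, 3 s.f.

8.43 L/s = 0.00843 m³/s.
After input A: C = (43.7·4.5 + 0.00843·60.1) / 43.71 = 4.511 mg/L.
Over the 25 km reach to input B (t = 9.615e+04 s = 1.113 d), decay gives C = 4.511·exp(−0.26·1.113) = 3.377 mg/L.
After input B: C = (43.71·3.377 + 0.0057·242) / 43.71 = 3.409 mg/L.

3.41 mg/L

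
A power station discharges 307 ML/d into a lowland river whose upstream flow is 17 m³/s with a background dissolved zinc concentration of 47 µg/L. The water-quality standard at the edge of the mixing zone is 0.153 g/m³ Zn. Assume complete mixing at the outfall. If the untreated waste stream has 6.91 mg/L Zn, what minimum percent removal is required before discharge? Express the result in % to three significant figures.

307 ML/d = 3.553 m³/s.
47 µg/L = 0.047 mg/L.
Mass balance: 0.153·20.55 = 3.553·Cₑ + 17·0.047.
Cₑ = (3.145 − 0.799) / 3.553 = 0.6601 mg/L.
Required removal = 1 − 0.6601/6.91 = 90.45 %.

90.4 %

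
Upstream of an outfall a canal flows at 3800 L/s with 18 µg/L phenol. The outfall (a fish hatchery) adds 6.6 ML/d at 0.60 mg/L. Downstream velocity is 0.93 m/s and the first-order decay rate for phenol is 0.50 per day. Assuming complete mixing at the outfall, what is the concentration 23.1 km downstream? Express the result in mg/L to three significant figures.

6.6 ML/d = 0.07639 m³/s.
3800 L/s = 3.8 m³/s.
18 µg/L = 0.018 mg/L.
After complete mixing, C₀ = (0.07639·0.6 + 3.8·0.018) / 3.876 = 0.02947 mg/L.
Travel time t = 2.31e+04 m / 0.93 m/s = 2.484e+04 s = 0.2875 d.
C = 0.02947·exp(−0.50·0.2875) = 0.02947·0.8661 = 0.02552 mg/L.

0.0255 mg/L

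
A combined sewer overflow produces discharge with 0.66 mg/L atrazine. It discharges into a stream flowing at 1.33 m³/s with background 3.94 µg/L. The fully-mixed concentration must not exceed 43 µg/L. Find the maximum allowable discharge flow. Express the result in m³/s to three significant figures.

0.0842 m³/s

3.94 µg/L = 0.00394 mg/L.
43 µg/L = 0.043 mg/L.
Mass balance at complete mixing: C_std·(Q_w + Q_r) = Q_w·C_e + Q_r·C_b.
Rearranging, Q_w = Q_r·(C_std − C_b)/(C_e − C_std) = 1.33·(0.043 − 0.00394) / (0.66 − 0.043) = 0.0842 m³/s.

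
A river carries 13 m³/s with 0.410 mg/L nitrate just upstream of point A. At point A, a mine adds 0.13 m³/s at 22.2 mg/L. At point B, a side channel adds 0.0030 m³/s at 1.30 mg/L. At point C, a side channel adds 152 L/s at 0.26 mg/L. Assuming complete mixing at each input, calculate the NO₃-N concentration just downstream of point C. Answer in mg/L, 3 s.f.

0.622 mg/L

After input A: C = (13·0.41 + 0.13·22.2) / 13.13 = 0.6257 mg/L.
After input B: C = (13.13·0.6257 + 0.003·1.3) / 13.13 = 0.6259 mg/L.
152 L/s = 0.152 m³/s.
After input C: C = (13.13·0.6259 + 0.152·0.26) / 13.29 = 0.6217 mg/L.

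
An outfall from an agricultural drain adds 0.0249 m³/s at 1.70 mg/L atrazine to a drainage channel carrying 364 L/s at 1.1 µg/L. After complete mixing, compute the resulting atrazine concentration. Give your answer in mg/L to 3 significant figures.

364 L/s = 0.364 m³/s.
1.1 µg/L = 0.0011 mg/L.
By mass balance at complete mixing, C = (0.0249·1.7 + 0.364·0.0011) / (0.0249 + 0.364) = 0.04273/0.3889 = 0.1099 mg/L.

0.110 mg/L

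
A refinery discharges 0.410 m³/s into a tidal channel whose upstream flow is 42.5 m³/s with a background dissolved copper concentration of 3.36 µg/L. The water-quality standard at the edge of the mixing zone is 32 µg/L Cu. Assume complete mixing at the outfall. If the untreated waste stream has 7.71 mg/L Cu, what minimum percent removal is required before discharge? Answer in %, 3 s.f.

3.36 µg/L = 0.00336 mg/L.
32 µg/L = 0.032 mg/L.
Mass balance: 0.032·42.91 = 0.41·Cₑ + 42.5·0.00336.
Cₑ = (1.373 − 0.1428) / 0.41 = 3.001 mg/L.
Required removal = 1 − 3.001/7.71 = 61.08 %.

61.1 %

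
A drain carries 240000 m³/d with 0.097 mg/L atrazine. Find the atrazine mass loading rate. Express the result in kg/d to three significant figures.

240000 m³/d = 2.778 m³/s.
Mass flux = Q·C = 2.778 m³/s × 0.097 g/m³ = 0.2694 g/s.
= 0.2694 g/s × 86.4 = 23.28 kg/d.

23.3 kg/d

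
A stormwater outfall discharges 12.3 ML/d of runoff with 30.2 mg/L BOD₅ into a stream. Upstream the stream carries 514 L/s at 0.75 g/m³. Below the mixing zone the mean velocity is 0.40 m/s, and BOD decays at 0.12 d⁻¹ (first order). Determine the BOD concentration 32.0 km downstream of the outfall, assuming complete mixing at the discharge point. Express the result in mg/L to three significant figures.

6.39 mg/L

12.3 ML/d = 0.1424 m³/s.
514 L/s = 0.514 m³/s.
After complete mixing, C₀ = (0.1424·30.2 + 0.514·0.75) / 0.6564 = 7.138 mg/L.
Travel time t = 3.2e+04 m / 0.40 m/s = 8e+04 s = 0.9259 d.
C = 7.138·exp(−0.12·0.9259) = 7.138·0.8948 = 6.387 mg/L.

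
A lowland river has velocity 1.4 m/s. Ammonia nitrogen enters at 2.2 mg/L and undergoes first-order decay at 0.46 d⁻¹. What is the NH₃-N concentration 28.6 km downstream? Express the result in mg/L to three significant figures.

Travel time t = 28.6 km / 1.4 m/s = 2.86e+04/1.4 = 2.043e+04 s = 0.2364 d.
First-order decay: C = 2.2·exp(−0.46·0.2364) = 2.2·0.8969 = 1.973 mg/L.

1.97 mg/L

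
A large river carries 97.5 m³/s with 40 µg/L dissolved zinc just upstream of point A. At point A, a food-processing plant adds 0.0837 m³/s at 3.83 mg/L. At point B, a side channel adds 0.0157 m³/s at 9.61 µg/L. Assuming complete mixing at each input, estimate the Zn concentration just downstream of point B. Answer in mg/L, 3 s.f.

0.0432 mg/L

40 µg/L = 0.04 mg/L.
After input A: C = (97.5·0.04 + 0.0837·3.83) / 97.58 = 0.04325 mg/L.
9.61 µg/L = 0.00961 mg/L.
After input B: C = (97.58·0.04325 + 0.0157·0.00961) / 97.6 = 0.04325 mg/L.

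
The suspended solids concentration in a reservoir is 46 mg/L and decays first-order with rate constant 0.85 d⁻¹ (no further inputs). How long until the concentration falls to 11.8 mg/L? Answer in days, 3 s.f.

1.60 d

t = ln(C₀/C)/k = ln(46/11.8)/0.85 = 1.361/0.85 = 1.601 d.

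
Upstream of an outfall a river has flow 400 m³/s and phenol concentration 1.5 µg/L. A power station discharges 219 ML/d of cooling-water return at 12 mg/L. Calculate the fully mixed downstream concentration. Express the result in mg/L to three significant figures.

0.0771 mg/L

219 ML/d = 2.535 m³/s.
1.5 µg/L = 0.0015 mg/L.
By mass balance at complete mixing, C = (2.535·12 + 400·0.0015) / (2.535 + 400) = 31.02/402.5 = 0.07705 mg/L.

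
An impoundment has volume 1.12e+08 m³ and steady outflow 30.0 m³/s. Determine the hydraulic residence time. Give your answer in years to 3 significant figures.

Q = 30.0 m³/s × 3.156e+07 s/yr = 9.467e+08 m³/yr.
Hydraulic residence time τ = V/Q = 1.12e+08/9.467e+08 = 0.1183 yr.

0.118 yr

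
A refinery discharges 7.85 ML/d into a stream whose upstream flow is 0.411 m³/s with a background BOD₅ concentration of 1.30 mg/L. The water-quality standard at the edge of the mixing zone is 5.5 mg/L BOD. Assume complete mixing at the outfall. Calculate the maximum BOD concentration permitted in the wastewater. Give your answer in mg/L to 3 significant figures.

7.85 ML/d = 0.09086 m³/s.
Mass balance: 5.5·0.5019 = 0.09086·Cₑ + 0.411·1.3.
Cₑ = (2.76 − 0.5343) / 0.09086 = 24.5 mg/L.

24.5 mg/L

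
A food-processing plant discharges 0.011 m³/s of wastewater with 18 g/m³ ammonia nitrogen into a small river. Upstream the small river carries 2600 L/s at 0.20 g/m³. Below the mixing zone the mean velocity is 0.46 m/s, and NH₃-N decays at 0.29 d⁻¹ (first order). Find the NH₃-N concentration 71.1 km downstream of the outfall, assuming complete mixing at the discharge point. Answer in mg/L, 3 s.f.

2600 L/s = 2.6 m³/s.
After complete mixing, C₀ = (0.011·18 + 2.6·0.2) / 2.611 = 0.275 mg/L.
Travel time t = 7.11e+04 m / 0.46 m/s = 1.546e+05 s = 1.789 d.
C = 0.275·exp(−0.29·1.789) = 0.275·0.5952 = 0.1637 mg/L.

0.164 mg/L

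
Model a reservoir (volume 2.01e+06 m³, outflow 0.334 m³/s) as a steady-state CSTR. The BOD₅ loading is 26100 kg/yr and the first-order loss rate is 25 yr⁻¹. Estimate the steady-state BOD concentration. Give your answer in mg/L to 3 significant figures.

Outflow Q = 0.334 m³/s × 3.156e+07 s/yr = 1.054e+07 m³/yr.
Steady-state CSTR mass balance: W = Q·C + k·V·C, so C = W/(Q + kV).
Q + kV = 1.054e+07 + 25·2.01e+06 = 6.079e+07 m³/yr.
C = 26100/6.079e+07 = 0.0004293 kg/m³ = 0.4293 mg/L.

0.429 mg/L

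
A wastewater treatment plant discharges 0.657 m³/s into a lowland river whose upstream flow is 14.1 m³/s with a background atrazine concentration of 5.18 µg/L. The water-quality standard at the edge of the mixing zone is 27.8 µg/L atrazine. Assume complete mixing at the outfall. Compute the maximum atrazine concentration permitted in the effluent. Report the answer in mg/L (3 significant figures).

5.18 µg/L = 0.00518 mg/L.
27.8 µg/L = 0.0278 mg/L.
Mass balance: 0.0278·14.76 = 0.657·Cₑ + 14.1·0.00518.
Cₑ = (0.4102 − 0.07304) / 0.657 = 0.5133 mg/L.

0.513 mg/L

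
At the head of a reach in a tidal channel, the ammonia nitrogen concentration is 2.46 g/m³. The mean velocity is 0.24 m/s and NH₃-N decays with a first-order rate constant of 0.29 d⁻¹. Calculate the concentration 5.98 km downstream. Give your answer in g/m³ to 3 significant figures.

Travel time t = 5.98 km / 0.24 m/s = 5980/0.24 = 2.492e+04 s = 0.2884 d.
First-order decay: C = 2.46·exp(−0.29·0.2884) = 2.46·0.9198 = 2.263 g/m³.

2.26 g/m³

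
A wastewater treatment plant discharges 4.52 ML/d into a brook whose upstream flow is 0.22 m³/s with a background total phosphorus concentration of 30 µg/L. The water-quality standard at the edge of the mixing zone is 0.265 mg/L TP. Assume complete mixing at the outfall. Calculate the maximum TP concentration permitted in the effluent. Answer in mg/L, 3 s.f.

4.52 ML/d = 0.05231 m³/s.
30 µg/L = 0.03 mg/L.
Mass balance: 0.265·0.2723 = 0.05231·Cₑ + 0.22·0.03.
Cₑ = (0.07216 − 0.0066) / 0.05231 = 1.253 mg/L.

1.25 mg/L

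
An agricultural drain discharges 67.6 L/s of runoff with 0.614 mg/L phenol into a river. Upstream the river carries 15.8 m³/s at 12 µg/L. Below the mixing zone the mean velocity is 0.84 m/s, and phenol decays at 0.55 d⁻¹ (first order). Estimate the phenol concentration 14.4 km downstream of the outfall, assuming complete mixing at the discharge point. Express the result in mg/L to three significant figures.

67.6 L/s = 0.0676 m³/s.
12 µg/L = 0.012 mg/L.
After complete mixing, C₀ = (0.0676·0.614 + 15.8·0.012) / 15.87 = 0.01456 mg/L.
Travel time t = 1.44e+04 m / 0.84 m/s = 1.714e+04 s = 0.1984 d.
C = 0.01456·exp(−0.55·0.1984) = 0.01456·0.8966 = 0.01306 mg/L.

0.0131 mg/L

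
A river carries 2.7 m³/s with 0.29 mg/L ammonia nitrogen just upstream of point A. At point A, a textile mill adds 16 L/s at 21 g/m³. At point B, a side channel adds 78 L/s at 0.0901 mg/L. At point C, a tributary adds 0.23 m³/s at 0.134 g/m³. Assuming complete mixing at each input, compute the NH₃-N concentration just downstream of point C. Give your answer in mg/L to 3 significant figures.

0.383 mg/L

16 L/s = 0.016 m³/s.
After input A: C = (2.7·0.29 + 0.016·21) / 2.716 = 0.412 mg/L.
78 L/s = 0.078 m³/s.
After input B: C = (2.716·0.412 + 0.078·0.0901) / 2.794 = 0.403 mg/L.
After input C: C = (2.794·0.403 + 0.23·0.134) / 3.024 = 0.3826 mg/L.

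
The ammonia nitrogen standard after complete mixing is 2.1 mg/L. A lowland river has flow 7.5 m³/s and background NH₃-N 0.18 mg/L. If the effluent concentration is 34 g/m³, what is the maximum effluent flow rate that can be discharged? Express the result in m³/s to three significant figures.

0.451 m³/s

Mass balance at complete mixing: C_std·(Q_w + Q_r) = Q_w·C_e + Q_r·C_b.
Rearranging, Q_w = Q_r·(C_std − C_b)/(C_e − C_std) = 7.5·(2.1 − 0.18) / (34 − 2.1) = 0.4514 m³/s.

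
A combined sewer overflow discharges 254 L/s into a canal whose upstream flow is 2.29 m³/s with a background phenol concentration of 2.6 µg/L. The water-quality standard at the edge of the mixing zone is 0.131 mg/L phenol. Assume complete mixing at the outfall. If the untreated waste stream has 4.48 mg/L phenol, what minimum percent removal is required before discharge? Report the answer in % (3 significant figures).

71.2 %

254 L/s = 0.254 m³/s.
2.6 µg/L = 0.0026 mg/L.
Mass balance: 0.131·2.544 = 0.254·Cₑ + 2.29·0.0026.
Cₑ = (0.3333 − 0.005954) / 0.254 = 1.289 mg/L.
Required removal = 1 − 1.289/4.48 = 71.24 %.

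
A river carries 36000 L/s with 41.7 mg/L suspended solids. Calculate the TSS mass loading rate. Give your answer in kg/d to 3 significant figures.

36000 L/s = 36 m³/s.
Mass flux = Q·C = 36 m³/s × 41.7 g/m³ = 1501 g/s.
= 1501 g/s × 86.4 = 1.297e+05 kg/d.

130000 kg/d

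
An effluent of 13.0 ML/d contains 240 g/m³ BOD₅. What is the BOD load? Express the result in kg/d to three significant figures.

3120 kg/d

13.0 ML/d = 0.1505 m³/s.
Mass flux = Q·C = 0.1505 m³/s × 240 g/m³ = 36.11 g/s.
= 36.11 g/s × 86.4 = 3120 kg/d.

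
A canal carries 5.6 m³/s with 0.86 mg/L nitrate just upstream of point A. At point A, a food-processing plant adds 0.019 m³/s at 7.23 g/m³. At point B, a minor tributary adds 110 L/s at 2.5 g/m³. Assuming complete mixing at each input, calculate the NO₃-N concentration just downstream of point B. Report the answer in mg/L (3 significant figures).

After input A: C = (5.6·0.86 + 0.019·7.23) / 5.619 = 0.8815 mg/L.
110 L/s = 0.11 m³/s.
After input B: C = (5.619·0.8815 + 0.11·2.5) / 5.729 = 0.9126 mg/L.

0.913 mg/L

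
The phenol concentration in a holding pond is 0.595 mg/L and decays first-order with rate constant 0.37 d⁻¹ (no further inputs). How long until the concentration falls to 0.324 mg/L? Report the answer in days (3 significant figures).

1.64 d

t = ln(C₀/C)/k = ln(0.595/0.324)/0.37 = 0.6078/0.37 = 1.643 d.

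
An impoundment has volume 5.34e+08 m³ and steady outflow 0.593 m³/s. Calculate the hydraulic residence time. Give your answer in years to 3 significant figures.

28.5 yr

Q = 0.593 m³/s × 3.156e+07 s/yr = 1.871e+07 m³/yr.
Hydraulic residence time τ = V/Q = 5.34e+08/1.871e+07 = 28.54 yr.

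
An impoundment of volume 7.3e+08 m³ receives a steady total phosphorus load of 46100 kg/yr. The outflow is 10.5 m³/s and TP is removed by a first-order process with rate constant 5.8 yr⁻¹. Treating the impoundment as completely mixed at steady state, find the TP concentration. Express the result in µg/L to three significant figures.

Outflow Q = 10.5 m³/s × 3.156e+07 s/yr = 3.314e+08 m³/yr.
Steady-state CSTR mass balance: W = Q·C + k·V·C, so C = W/(Q + kV).
Q + kV = 3.314e+08 + 5.8·7.3e+08 = 4.565e+09 m³/yr.
C = 46100/4.565e+09 = 1.01e-05 kg/m³ = 0.0101 mg/L = 10.1 µg/L.

10.1 µg/L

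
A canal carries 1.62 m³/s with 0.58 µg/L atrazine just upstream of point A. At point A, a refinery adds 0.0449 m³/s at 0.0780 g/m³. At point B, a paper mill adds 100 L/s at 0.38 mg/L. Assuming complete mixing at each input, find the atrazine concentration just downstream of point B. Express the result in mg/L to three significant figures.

0.58 µg/L = 0.00058 mg/L.
After input A: C = (1.62·0.00058 + 0.0449·0.078) / 1.665 = 0.002668 mg/L.
100 L/s = 0.1 m³/s.
After input B: C = (1.665·0.002668 + 0.1·0.38) / 1.765 = 0.02405 mg/L.

0.0240 mg/L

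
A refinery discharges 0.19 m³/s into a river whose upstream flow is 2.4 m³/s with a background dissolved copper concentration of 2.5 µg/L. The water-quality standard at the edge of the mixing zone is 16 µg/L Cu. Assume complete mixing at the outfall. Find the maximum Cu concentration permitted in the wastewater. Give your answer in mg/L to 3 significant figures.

0.187 mg/L

2.5 µg/L = 0.0025 mg/L.
16 µg/L = 0.016 mg/L.
Mass balance: 0.016·2.59 = 0.19·Cₑ + 2.4·0.0025.
Cₑ = (0.04144 − 0.006) / 0.19 = 0.1865 mg/L.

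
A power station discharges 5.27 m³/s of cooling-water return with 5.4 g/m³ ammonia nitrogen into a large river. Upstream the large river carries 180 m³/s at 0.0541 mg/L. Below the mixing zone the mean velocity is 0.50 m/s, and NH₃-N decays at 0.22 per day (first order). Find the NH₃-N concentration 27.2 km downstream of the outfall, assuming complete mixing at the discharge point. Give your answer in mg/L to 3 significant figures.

0.179 mg/L

After complete mixing, C₀ = (5.27·5.4 + 180·0.0541) / 185.3 = 0.2062 mg/L.
Travel time t = 2.72e+04 m / 0.50 m/s = 5.44e+04 s = 0.6296 d.
C = 0.2062·exp(−0.22·0.6296) = 0.2062·0.8706 = 0.1795 mg/L.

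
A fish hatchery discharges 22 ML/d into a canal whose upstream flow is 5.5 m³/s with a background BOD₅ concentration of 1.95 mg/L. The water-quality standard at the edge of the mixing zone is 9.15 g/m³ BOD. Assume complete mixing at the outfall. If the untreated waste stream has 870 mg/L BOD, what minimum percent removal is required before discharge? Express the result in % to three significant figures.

22 ML/d = 0.2546 m³/s.
Mass balance: 9.15·5.755 = 0.2546·Cₑ + 5.5·1.95.
Cₑ = (52.65 − 10.72) / 0.2546 = 164.7 mg/L.
Required removal = 1 − 164.7/870 = 81.07 %.

81.1 %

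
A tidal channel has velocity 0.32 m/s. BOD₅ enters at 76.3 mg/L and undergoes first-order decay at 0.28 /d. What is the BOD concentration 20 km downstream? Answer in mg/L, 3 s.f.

62.3 mg/L

Travel time t = 20 km / 0.32 m/s = 2e+04/0.32 = 6.25e+04 s = 0.7234 d.
First-order decay: C = 76.3·exp(−0.28·0.7234) = 76.3·0.8166 = 62.31 mg/L.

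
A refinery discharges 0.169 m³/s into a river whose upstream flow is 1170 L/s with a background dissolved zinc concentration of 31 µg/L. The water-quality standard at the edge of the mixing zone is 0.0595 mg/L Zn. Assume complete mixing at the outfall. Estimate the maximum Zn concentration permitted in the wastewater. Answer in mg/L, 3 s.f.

1170 L/s = 1.17 m³/s.
31 µg/L = 0.031 mg/L.
Mass balance: 0.0595·1.339 = 0.169·Cₑ + 1.17·0.031.
Cₑ = (0.07967 − 0.03627) / 0.169 = 0.2568 mg/L.

0.257 mg/L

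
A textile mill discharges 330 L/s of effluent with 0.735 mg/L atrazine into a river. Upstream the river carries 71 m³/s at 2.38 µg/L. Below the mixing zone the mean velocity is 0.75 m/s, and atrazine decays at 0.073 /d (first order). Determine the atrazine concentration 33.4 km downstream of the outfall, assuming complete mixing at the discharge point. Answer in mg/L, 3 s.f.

330 L/s = 0.33 m³/s.
2.38 µg/L = 0.00238 mg/L.
After complete mixing, C₀ = (0.33·0.735 + 71·0.00238) / 71.33 = 0.005769 mg/L.
Travel time t = 3.34e+04 m / 0.75 m/s = 4.453e+04 s = 0.5154 d.
C = 0.005769·exp(−0.073·0.5154) = 0.005769·0.9631 = 0.005556 mg/L.

0.00556 mg/L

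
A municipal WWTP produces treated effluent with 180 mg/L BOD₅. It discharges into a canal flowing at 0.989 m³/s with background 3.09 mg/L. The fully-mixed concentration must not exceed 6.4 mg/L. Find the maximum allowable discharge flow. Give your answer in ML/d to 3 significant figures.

Mass balance at complete mixing: C_std·(Q_w + Q_r) = Q_w·C_e + Q_r·C_b.
Rearranging, Q_w = Q_r·(C_std − C_b)/(C_e − C_std) = 0.989·(6.4 − 3.09) / (180 − 6.4) = 0.01886 m³/s.
= 1.629 ML/d.

1.63 ML/d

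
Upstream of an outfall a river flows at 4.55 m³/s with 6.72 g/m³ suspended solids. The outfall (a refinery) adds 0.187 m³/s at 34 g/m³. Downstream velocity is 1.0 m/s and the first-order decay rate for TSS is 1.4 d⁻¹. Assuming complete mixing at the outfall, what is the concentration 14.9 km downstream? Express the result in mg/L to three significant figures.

6.12 mg/L

After complete mixing, C₀ = (0.187·34 + 4.55·6.72) / 4.737 = 7.797 mg/L.
Travel time t = 1.49e+04 m / 1.0 m/s = 1.49e+04 s = 0.1725 d.
C = 7.797·exp(−1.4·0.1725) = 7.797·0.7855 = 6.124 mg/L.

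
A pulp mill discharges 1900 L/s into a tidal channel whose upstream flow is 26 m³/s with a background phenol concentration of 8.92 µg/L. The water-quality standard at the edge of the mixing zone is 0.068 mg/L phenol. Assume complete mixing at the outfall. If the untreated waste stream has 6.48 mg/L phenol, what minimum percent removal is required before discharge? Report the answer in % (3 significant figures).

1900 L/s = 1.9 m³/s.
8.92 µg/L = 0.00892 mg/L.
Mass balance: 0.068·27.9 = 1.9·Cₑ + 26·0.00892.
Cₑ = (1.897 − 0.2319) / 1.9 = 0.8765 mg/L.
Required removal = 1 − 0.8765/6.48 = 86.47 %.

86.5 %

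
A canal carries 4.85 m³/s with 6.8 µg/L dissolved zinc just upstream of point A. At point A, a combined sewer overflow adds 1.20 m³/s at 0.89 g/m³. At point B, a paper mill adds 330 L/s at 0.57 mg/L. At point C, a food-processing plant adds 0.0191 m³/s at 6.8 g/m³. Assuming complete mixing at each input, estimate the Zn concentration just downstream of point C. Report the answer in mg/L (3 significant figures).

0.222 mg/L

6.8 µg/L = 0.0068 mg/L.
After input A: C = (4.85·0.0068 + 1.2·0.89) / 6.05 = 0.182 mg/L.
330 L/s = 0.33 m³/s.
After input B: C = (6.05·0.182 + 0.33·0.57) / 6.38 = 0.2021 mg/L.
After input C: C = (6.38·0.2021 + 0.0191·6.8) / 6.399 = 0.2217 mg/L.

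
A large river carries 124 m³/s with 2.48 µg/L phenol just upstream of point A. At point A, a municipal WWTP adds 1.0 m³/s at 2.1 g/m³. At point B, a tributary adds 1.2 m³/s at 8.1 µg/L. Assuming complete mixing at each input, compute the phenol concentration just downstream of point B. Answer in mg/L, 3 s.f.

0.0192 mg/L

2.48 µg/L = 0.00248 mg/L.
After input A: C = (124·0.00248 + 1·2.1) / 125 = 0.01926 mg/L.
8.1 µg/L = 0.0081 mg/L.
After input B: C = (125·0.01926 + 1.2·0.0081) / 126.2 = 0.01915 mg/L.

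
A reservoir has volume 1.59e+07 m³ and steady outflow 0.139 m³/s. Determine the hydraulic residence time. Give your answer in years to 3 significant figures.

3.62 yr

Q = 0.139 m³/s × 3.156e+07 s/yr = 4.387e+06 m³/yr.
Hydraulic residence time τ = V/Q = 1.59e+07/4.387e+06 = 3.625 yr.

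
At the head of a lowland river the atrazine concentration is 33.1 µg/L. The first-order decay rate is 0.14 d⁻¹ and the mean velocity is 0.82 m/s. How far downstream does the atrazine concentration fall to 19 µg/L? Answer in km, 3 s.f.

281 km

From C = C₀·e^(−kt), t = ln(C₀/C)/k = ln(33.1/19)/0.14 = 0.5551/0.14 = 3.965 d.
Distance = v·t = 0.82 m/s × 3.426e+05 s = 2.809e+05 m = 280.9 km.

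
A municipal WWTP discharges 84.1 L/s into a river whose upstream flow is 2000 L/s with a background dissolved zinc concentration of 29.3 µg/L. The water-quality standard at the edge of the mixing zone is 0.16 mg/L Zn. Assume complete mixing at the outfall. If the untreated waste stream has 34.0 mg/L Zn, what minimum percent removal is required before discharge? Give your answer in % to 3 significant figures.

90.4 %

84.1 L/s = 0.0841 m³/s.
2000 L/s = 2 m³/s.
29.3 µg/L = 0.0293 mg/L.
Mass balance: 0.16·2.084 = 0.0841·Cₑ + 2·0.0293.
Cₑ = (0.3335 − 0.0586) / 0.0841 = 3.268 mg/L.
Required removal = 1 − 3.268/34.0 = 90.39 %.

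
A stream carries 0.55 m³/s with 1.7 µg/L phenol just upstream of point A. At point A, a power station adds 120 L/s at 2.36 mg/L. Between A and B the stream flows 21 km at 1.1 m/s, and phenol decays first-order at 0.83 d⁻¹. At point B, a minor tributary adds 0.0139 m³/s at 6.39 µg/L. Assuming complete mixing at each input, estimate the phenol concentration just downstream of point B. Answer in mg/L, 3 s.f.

1.7 µg/L = 0.0017 mg/L.
120 L/s = 0.12 m³/s.
After input A: C = (0.55·0.0017 + 0.12·2.36) / 0.67 = 0.4241 mg/L.
Over the 21 km reach to input B (t = 1.909e+04 s = 0.221 d), decay gives C = 0.4241·exp(−0.83·0.221) = 0.353 mg/L.
6.39 µg/L = 0.00639 mg/L.
After input B: C = (0.67·0.353 + 0.0139·0.00639) / 0.6839 = 0.346 mg/L.

0.346 mg/L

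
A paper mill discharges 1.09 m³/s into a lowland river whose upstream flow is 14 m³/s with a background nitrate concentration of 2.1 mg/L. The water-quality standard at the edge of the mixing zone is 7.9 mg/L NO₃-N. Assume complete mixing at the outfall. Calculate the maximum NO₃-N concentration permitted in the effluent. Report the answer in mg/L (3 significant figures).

82.4 mg/L

Mass balance: 7.9·15.09 = 1.09·Cₑ + 14·2.1.
Cₑ = (119.2 − 29.4) / 1.09 = 82.4 mg/L.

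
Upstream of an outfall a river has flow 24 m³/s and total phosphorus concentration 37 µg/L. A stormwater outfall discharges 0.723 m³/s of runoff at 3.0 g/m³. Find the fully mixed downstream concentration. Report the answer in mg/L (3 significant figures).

0.124 mg/L

37 µg/L = 0.037 mg/L.
By mass balance at complete mixing, C = (0.723·3 + 24·0.037) / (0.723 + 24) = 3.057/24.72 = 0.1237 mg/L.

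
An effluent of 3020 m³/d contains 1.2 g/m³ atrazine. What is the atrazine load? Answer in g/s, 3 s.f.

3020 m³/d = 0.03495 m³/s.
Mass flux = Q·C = 0.03495 m³/s × 1.2 g/m³ = 0.04194 g/s.

0.0419 g/s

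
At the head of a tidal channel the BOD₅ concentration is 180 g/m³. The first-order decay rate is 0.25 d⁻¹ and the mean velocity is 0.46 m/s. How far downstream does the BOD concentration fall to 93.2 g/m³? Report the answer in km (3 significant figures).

105 km

From C = C₀·e^(−kt), t = ln(C₀/C)/k = ln(180/93.2)/0.25 = 0.6582/0.25 = 2.633 d.
Distance = v·t = 0.46 m/s × 2.275e+05 s = 1.046e+05 m = 104.6 km.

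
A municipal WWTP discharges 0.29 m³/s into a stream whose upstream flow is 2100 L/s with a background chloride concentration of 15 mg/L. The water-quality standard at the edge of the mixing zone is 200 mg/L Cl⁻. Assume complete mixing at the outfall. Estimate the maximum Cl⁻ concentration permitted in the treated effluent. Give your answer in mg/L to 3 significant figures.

1540 mg/L

2100 L/s = 2.1 m³/s.
Mass balance: 200·2.39 = 0.29·Cₑ + 2.1·15.
Cₑ = (478 − 31.5) / 0.29 = 1540 mg/L.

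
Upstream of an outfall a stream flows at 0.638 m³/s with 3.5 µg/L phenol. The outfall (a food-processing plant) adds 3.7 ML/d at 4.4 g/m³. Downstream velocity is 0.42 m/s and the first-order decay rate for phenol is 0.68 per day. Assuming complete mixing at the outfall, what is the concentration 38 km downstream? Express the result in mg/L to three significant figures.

0.137 mg/L

3.7 ML/d = 0.04282 m³/s.
3.5 µg/L = 0.0035 mg/L.
After complete mixing, C₀ = (0.04282·4.4 + 0.638·0.0035) / 0.6808 = 0.28 mg/L.
Travel time t = 3.8e+04 m / 0.42 m/s = 9.048e+04 s = 1.047 d.
C = 0.28·exp(−0.68·1.047) = 0.28·0.4906 = 0.1374 mg/L.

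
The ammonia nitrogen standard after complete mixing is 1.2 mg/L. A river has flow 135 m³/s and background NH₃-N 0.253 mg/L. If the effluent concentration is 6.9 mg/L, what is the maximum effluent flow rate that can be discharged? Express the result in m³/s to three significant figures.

22.4 m³/s

Mass balance at complete mixing: C_std·(Q_w + Q_r) = Q_w·C_e + Q_r·C_b.
Rearranging, Q_w = Q_r·(C_std − C_b)/(C_e − C_std) = 135·(1.2 − 0.253) / (6.9 − 1.2) = 22.43 m³/s.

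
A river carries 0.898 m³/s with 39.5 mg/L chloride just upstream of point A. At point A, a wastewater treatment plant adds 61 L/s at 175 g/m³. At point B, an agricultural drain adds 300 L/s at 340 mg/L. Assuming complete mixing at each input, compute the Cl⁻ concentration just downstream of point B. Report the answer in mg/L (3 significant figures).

118 mg/L

61 L/s = 0.061 m³/s.
After input A: C = (0.898·39.5 + 0.061·175) / 0.959 = 48.12 mg/L.
300 L/s = 0.3 m³/s.
After input B: C = (0.959·48.12 + 0.3·340) / 1.259 = 117.7 mg/L.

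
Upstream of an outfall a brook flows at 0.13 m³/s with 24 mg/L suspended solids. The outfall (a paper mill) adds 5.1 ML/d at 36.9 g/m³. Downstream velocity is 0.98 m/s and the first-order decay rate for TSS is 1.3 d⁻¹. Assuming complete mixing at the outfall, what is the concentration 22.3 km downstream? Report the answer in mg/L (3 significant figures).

5.1 ML/d = 0.05903 m³/s.
After complete mixing, C₀ = (0.05903·36.9 + 0.13·24) / 0.189 = 28.03 mg/L.
Travel time t = 2.23e+04 m / 0.98 m/s = 2.276e+04 s = 0.2634 d.
C = 28.03·exp(−1.3·0.2634) = 28.03·0.7101 = 19.9 mg/L.

19.9 mg/L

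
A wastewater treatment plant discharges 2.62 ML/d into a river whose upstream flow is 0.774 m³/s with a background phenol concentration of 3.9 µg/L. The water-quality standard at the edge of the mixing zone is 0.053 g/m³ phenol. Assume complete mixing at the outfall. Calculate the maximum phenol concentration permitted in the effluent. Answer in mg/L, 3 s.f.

1.31 mg/L

2.62 ML/d = 0.03032 m³/s.
3.9 µg/L = 0.0039 mg/L.
Mass balance: 0.053·0.8043 = 0.03032·Cₑ + 0.774·0.0039.
Cₑ = (0.04263 − 0.003019) / 0.03032 = 1.306 mg/L.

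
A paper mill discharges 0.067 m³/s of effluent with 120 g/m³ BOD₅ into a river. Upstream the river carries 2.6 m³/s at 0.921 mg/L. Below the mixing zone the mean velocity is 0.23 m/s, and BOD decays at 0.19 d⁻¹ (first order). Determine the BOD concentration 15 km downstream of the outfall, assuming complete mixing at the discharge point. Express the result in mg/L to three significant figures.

3.39 mg/L

After complete mixing, C₀ = (0.067·120 + 2.6·0.921) / 2.667 = 3.912 mg/L.
Travel time t = 1.5e+04 m / 0.23 m/s = 6.522e+04 s = 0.7548 d.
C = 3.912·exp(−0.19·0.7548) = 3.912·0.8664 = 3.39 mg/L.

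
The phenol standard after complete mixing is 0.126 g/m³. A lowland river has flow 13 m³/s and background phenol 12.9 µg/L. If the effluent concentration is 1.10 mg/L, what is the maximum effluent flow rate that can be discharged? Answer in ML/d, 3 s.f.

12.9 µg/L = 0.0129 mg/L.
Mass balance at complete mixing: C_std·(Q_w + Q_r) = Q_w·C_e + Q_r·C_b.
Rearranging, Q_w = Q_r·(C_std − C_b)/(C_e − C_std) = 13·(0.126 − 0.0129) / (1.1 − 0.126) = 1.51 m³/s.
= 130.4 ML/d.

130 ML/d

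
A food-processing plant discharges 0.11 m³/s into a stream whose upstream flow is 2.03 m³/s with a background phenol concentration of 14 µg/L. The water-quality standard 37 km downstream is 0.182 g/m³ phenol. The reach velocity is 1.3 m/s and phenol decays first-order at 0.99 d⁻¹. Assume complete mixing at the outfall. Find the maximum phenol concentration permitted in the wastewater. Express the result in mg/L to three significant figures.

4.65 mg/L

14 µg/L = 0.014 mg/L.
Travel time to the compliance point: t = 3.7e+04/1.3 = 2.846e+04 s = 0.3294 d; decay factor exp(−0.99·0.3294) = 0.7217.
So the concentration just after mixing may be at most 0.182/0.7217 = 0.2522 mg/L.
Mass balance: 0.2522·2.14 = 0.11·Cₑ + 2.03·0.014.
Cₑ = (0.5397 − 0.02842) / 0.11 = 4.648 mg/L.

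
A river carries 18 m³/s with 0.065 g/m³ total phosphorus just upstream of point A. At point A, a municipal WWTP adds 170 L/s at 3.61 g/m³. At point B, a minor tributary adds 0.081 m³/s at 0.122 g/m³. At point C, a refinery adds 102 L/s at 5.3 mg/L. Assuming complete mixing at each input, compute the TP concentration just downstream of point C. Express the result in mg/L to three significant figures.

0.127 mg/L

170 L/s = 0.17 m³/s.
After input A: C = (18·0.065 + 0.17·3.61) / 18.17 = 0.09817 mg/L.
After input B: C = (18.17·0.09817 + 0.081·0.122) / 18.25 = 0.09827 mg/L.
102 L/s = 0.102 m³/s.
After input C: C = (18.25·0.09827 + 0.102·5.3) / 18.35 = 0.1272 mg/L.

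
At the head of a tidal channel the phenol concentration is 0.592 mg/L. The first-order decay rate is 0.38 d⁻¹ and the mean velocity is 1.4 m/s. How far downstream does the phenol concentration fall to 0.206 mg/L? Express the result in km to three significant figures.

336 km

From C = C₀·e^(−kt), t = ln(C₀/C)/k = ln(0.592/0.206)/0.38 = 1.056/0.38 = 2.778 d.
Distance = v·t = 1.4 m/s × 2.4e+05 s = 3.36e+05 m = 336 km.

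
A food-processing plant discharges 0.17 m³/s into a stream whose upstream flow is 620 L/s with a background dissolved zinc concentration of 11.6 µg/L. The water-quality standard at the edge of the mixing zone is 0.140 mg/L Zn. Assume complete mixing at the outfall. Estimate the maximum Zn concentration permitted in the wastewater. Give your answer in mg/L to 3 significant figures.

620 L/s = 0.62 m³/s.
11.6 µg/L = 0.0116 mg/L.
Mass balance: 0.14·0.79 = 0.17·Cₑ + 0.62·0.0116.
Cₑ = (0.1106 − 0.007192) / 0.17 = 0.6083 mg/L.

0.608 mg/L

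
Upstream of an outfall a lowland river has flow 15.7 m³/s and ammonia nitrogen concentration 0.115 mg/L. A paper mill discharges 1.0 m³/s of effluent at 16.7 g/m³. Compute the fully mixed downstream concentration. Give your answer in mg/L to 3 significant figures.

1.11 mg/L

Flow-weighted mixing gives C = (1·16.7 + 15.7·0.115) / (1 + 15.7) = 18.51/16.7 = 1.108 mg/L.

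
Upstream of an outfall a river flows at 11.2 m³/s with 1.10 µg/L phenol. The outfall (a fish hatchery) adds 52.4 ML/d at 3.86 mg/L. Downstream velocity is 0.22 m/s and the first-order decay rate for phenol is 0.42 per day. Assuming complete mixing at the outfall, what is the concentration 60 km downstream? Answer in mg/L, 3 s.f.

0.0529 mg/L

52.4 ML/d = 0.6065 m³/s.
1.10 µg/L = 0.0011 mg/L.
After complete mixing, C₀ = (0.6065·3.86 + 11.2·0.0011) / 11.81 = 0.1993 mg/L.
Travel time t = 6e+04 m / 0.22 m/s = 2.727e+05 s = 3.157 d.
C = 0.1993·exp(−0.42·3.157) = 0.1993·0.2656 = 0.05294 mg/L.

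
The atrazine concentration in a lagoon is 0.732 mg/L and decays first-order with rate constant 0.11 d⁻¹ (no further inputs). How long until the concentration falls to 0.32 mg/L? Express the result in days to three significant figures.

t = ln(C₀/C)/k = ln(0.732/0.32)/0.11 = 0.8275/0.11 = 7.522 d.

7.52 d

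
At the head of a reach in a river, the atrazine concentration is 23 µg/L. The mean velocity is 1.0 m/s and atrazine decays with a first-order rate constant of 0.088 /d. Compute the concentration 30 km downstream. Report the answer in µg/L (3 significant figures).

Travel time t = 30 km / 1.0 m/s = 3e+04/1.0 = 3e+04 s = 0.3472 d.
First-order decay: C = 23·exp(−0.088·0.3472) = 23·0.9699 = 22.31 µg/L.

22.3 µg/L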